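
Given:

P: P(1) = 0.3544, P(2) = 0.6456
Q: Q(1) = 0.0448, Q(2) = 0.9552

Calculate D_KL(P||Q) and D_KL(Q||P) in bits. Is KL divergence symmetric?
D_KL(P||Q) = 0.6926 bits, D_KL(Q||P) = 0.4062 bits. No, KL divergence is not symmetric.

D_KL(P||Q) = Σ P(x) log₂(P(x)/Q(x))

Computing term by term:
  P(1)·log₂(P(1)/Q(1)) = 0.3544·log₂(0.3544/0.0448) = 1.05746
  P(2)·log₂(P(2)/Q(2)) = 0.6456·log₂(0.6456/0.9552) = -0.36487

D_KL(P||Q) = 1.05746 - 0.36487 = 0.69259 ≈ 0.6926 bits

D_KL(Q||P) = Σ Q(x) log₂(Q(x)/P(x))

Computing term by term:
  Q(1)·log₂(Q(1)/P(1)) = 0.0448·log₂(0.0448/0.3544) = -0.13367
  Q(2)·log₂(Q(2)/P(2)) = 0.9552·log₂(0.9552/0.6456) = 0.53984

D_KL(Q||P) = -0.13367 + 0.53984 = 0.40617 ≈ 0.4062 bits

These are NOT equal (difference: 0.2864 bits). KL divergence is asymmetric: D_KL(P||Q) ≠ D_KL(Q||P) in general.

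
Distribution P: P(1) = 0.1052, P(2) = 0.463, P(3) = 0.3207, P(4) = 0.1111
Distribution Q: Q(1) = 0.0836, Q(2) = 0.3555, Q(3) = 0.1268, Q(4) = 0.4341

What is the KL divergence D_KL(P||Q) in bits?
0.4222 bits

D_KL(P||Q) = Σ P(x) log₂(P(x)/Q(x))

Computing term by term:
  P(1)·log₂(P(1)/Q(1)) = 0.1052·log₂(0.1052/0.0836) = 0.03488
  P(2)·log₂(P(2)/Q(2)) = 0.463·log₂(0.463/0.3555) = 0.17648
  P(3)·log₂(P(3)/Q(3)) = 0.3207·log₂(0.3207/0.1268) = 0.42931
  P(4)·log₂(P(4)/Q(4)) = 0.1111·log₂(0.1111/0.4341) = -0.21844

D_KL(P||Q) = 0.03488 + 0.17648 + 0.42931 - 0.21844 = 0.42223 ≈ 0.4222 bits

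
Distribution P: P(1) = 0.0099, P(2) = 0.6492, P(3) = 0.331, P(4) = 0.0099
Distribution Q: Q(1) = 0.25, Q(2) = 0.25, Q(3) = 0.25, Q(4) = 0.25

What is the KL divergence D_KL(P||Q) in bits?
0.9356 bits

D_KL(P||Q) = Σ P(x) log₂(P(x)/Q(x))

Computing term by term:
  P(1)·log₂(P(1)/Q(1)) = 0.0099·log₂(0.0099/0.25) = -0.04612
  P(2)·log₂(P(2)/Q(2)) = 0.6492·log₂(0.6492/0.25) = 0.89378
  P(3)·log₂(P(3)/Q(3)) = 0.331·log₂(0.331/0.25) = 0.13402
  P(4)·log₂(P(4)/Q(4)) = 0.0099·log₂(0.0099/0.25) = -0.04612

D_KL(P||Q) = -0.04612 + 0.89378 + 0.13402 - 0.04612 = 0.93556 ≈ 0.9356 bits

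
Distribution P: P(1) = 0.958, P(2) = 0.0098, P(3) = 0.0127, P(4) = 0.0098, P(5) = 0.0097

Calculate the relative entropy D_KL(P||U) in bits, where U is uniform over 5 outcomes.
1.9870 bits

U(i) = 1/5 for all i

D_KL(P||U) = Σ P(x) log₂(P(x) / (1/5))
           = Σ P(x) log₂(P(x)) + log₂(5)
           = log₂(5) - H(P)

H(P) = -Σ P(x) log₂(P(x)):
  -P(1)·log₂(P(1)) = -(0.958)·log₂(0.958) = 0.05930
  -P(2)·log₂(P(2)) = -(0.0098)·log₂(0.0098) = 0.06540
  -P(3)·log₂(P(3)) = -(0.0127)·log₂(0.0127) = 0.08000
  -P(4)·log₂(P(4)) = -(0.0098)·log₂(0.0098) = 0.06540
  -P(5)·log₂(P(5)) = -(0.0097)·log₂(0.0097) = 0.06487
H(P) = 0.05930 + 0.06540 + 0.08000 + 0.06540 + 0.06487 = 0.33497 bits

log₂(5) = 2.32193 bits

D_KL(P||U) = 2.32193 - 0.33497 = 1.98696 ≈ 1.9870 bits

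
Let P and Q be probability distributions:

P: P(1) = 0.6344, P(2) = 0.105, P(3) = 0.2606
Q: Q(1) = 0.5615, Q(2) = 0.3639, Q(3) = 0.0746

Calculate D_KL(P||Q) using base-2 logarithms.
0.3937 bits

D_KL(P||Q) = Σ P(x) log₂(P(x)/Q(x))

Computing term by term:
  P(1)·log₂(P(1)/Q(1)) = 0.6344·log₂(0.6344/0.5615) = 0.11172
  P(2)·log₂(P(2)/Q(2)) = 0.105·log₂(0.105/0.3639) = -0.18828
  P(3)·log₂(P(3)/Q(3)) = 0.2606·log₂(0.2606/0.0746) = 0.47028

D_KL(P||Q) = 0.11172 - 0.18828 + 0.47028 = 0.39372 ≈ 0.3937 bits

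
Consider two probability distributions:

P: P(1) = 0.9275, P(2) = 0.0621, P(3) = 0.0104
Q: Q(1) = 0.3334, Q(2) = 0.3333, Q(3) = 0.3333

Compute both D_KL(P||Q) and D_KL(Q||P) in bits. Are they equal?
D_KL(P||Q) = 1.1665 bits, D_KL(Q||P) = 1.9831 bits. No, they are not equal.

D_KL(P||Q) = Σ P(x) log₂(P(x)/Q(x))

Computing term by term:
  P(1)·log₂(P(1)/Q(1)) = 0.9275·log₂(0.9275/0.3334) = 1.36908
  P(2)·log₂(P(2)/Q(2)) = 0.0621·log₂(0.0621/0.3333) = -0.15054
  P(3)·log₂(P(3)/Q(3)) = 0.0104·log₂(0.0104/0.3333) = -0.05202

D_KL(P||Q) = 1.36908 - 0.15054 - 0.05202 = 1.16652 ≈ 1.1665 bits

D_KL(Q||P) = Σ Q(x) log₂(Q(x)/P(x))

Computing term by term:
  Q(1)·log₂(Q(1)/P(1)) = 0.3334·log₂(0.3334/0.9275) = -0.49213
  Q(2)·log₂(Q(2)/P(2)) = 0.3333·log₂(0.3333/0.0621) = 0.80797
  Q(3)·log₂(Q(3)/P(3)) = 0.3333·log₂(0.3333/0.0104) = 1.66722

D_KL(Q||P) = -0.49213 + 0.80797 + 1.66722 = 1.98306 ≈ 1.9831 bits

These are NOT equal (difference: 0.8166 bits). KL divergence is asymmetric: D_KL(P||Q) ≠ D_KL(Q||P) in general.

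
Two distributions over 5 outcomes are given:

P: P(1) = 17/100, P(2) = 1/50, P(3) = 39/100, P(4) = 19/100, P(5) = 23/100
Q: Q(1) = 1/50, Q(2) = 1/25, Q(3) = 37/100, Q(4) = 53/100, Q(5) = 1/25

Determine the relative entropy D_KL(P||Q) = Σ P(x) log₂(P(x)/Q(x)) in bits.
0.8337 bits

D_KL(P||Q) = Σ P(x) log₂(P(x)/Q(x))

Computing term by term:
  P(1)·log₂(P(1)/Q(1)) = (17/100)·log₂((17/100)/(1/50)) = 0.52487
  P(2)·log₂(P(2)/Q(2)) = (1/50)·log₂((1/50)/(1/25)) = -0.02000
  P(3)·log₂(P(3)/Q(3)) = (39/100)·log₂((39/100)/(37/100)) = 0.02962
  P(4)·log₂(P(4)/Q(4)) = (19/100)·log₂((19/100)/(53/100)) = -0.28120
  P(5)·log₂(P(5)/Q(5)) = (23/100)·log₂((23/100)/(1/25)) = 0.58042

D_KL(P||Q) = 0.52487 - 0.02000 + 0.02962 - 0.28120 + 0.58042 = 0.83371 ≈ 0.8337 bits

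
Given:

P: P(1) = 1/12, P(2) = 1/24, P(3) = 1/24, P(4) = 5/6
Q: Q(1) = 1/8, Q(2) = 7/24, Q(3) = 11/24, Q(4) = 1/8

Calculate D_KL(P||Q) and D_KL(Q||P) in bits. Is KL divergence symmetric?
D_KL(P||Q) = 1.9709 bits, D_KL(Q||P) = 2.1354 bits. No, KL divergence is not symmetric.

D_KL(P||Q) = Σ P(x) log₂(P(x)/Q(x))

Computing term by term:
  P(1)·log₂(P(1)/Q(1)) = (1/12)·log₂((1/12)/(1/8)) = -0.04875
  P(2)·log₂(P(2)/Q(2)) = (1/24)·log₂((1/24)/(7/24)) = -0.11697
  P(3)·log₂(P(3)/Q(3)) = (1/24)·log₂((1/24)/(11/24)) = -0.14414
  P(4)·log₂(P(4)/Q(4)) = (5/6)·log₂((5/6)/(1/8)) = 2.28080

D_KL(P||Q) = -0.04875 - 0.11697 - 0.14414 + 2.28080 = 1.97094 ≈ 1.9709 bits

D_KL(Q||P) = Σ Q(x) log₂(Q(x)/P(x))

Computing term by term:
  Q(1)·log₂(Q(1)/P(1)) = (1/8)·log₂((1/8)/(1/12)) = 0.07312
  Q(2)·log₂(Q(2)/P(2)) = (7/24)·log₂((7/24)/(1/24)) = 0.81881
  Q(3)·log₂(Q(3)/P(3)) = (11/24)·log₂((11/24)/(1/24)) = 1.58557
  Q(4)·log₂(Q(4)/P(4)) = (1/8)·log₂((1/8)/(5/6)) = -0.34212

D_KL(Q||P) = 0.07312 + 0.81881 + 1.58557 - 0.34212 = 2.13538 ≈ 2.1354 bits

These are NOT equal (difference: 0.1645 bits). KL divergence is asymmetric: D_KL(P||Q) ≠ D_KL(Q||P) in general.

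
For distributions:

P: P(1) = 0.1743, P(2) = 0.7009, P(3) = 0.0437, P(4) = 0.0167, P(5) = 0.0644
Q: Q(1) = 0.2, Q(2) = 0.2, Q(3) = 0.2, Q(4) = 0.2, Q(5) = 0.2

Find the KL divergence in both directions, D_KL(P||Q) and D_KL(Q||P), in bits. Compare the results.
D_KL(P||Q) = 0.9725 bits, D_KL(Q||P) = 1.1601 bits. D_KL(Q||P) is larger than D_KL(P||Q) by 0.1876 bits; the two directions differ.

D_KL(P||Q) = Σ P(x) log₂(P(x)/Q(x))

Computing term by term:
  P(1)·log₂(P(1)/Q(1)) = 0.1743·log₂(0.1743/0.2) = -0.03459
  P(2)·log₂(P(2)/Q(2)) = 0.7009·log₂(0.7009/0.2) = 1.26807
  P(3)·log₂(P(3)/Q(3)) = 0.0437·log₂(0.0437/0.2) = -0.09589
  P(4)·log₂(P(4)/Q(4)) = 0.0167·log₂(0.0167/0.2) = -0.05982
  P(5)·log₂(P(5)/Q(5)) = 0.0644·log₂(0.0644/0.2) = -0.10529

D_KL(P||Q) = -0.03459 + 1.26807 - 0.09589 - 0.05982 - 0.10529 = 0.97248 ≈ 0.9725 bits

D_KL(Q||P) = Σ Q(x) log₂(Q(x)/P(x))

Computing term by term:
  Q(1)·log₂(Q(1)/P(1)) = 0.2·log₂(0.2/0.1743) = 0.03969
  Q(2)·log₂(Q(2)/P(2)) = 0.2·log₂(0.2/0.7009) = -0.36184
  Q(3)·log₂(Q(3)/P(3)) = 0.2·log₂(0.2/0.0437) = 0.43886
  Q(4)·log₂(Q(4)/P(4)) = 0.2·log₂(0.2/0.0167) = 0.71642
  Q(5)·log₂(Q(5)/P(5)) = 0.2·log₂(0.2/0.0644) = 0.32697

D_KL(Q||P) = 0.03969 - 0.36184 + 0.43886 + 0.71642 + 0.32697 = 1.16010 ≈ 1.1601 bits

These are NOT equal (difference: 0.1876 bits). KL divergence is asymmetric: D_KL(P||Q) ≠ D_KL(Q||P) in general.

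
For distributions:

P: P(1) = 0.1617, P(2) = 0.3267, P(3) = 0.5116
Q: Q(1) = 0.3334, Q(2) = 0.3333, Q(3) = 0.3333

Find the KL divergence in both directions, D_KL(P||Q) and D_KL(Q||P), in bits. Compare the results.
D_KL(P||Q) = 0.1380 bits, D_KL(Q||P) = 0.1516 bits. D_KL(Q||P) is larger than D_KL(P||Q) by 0.0136 bits; the two directions differ.

D_KL(P||Q) = Σ P(x) log₂(P(x)/Q(x))

Computing term by term:
  P(1)·log₂(P(1)/Q(1)) = 0.1617·log₂(0.1617/0.3334) = -0.16880
  P(2)·log₂(P(2)/Q(2)) = 0.3267·log₂(0.3267/0.3333) = -0.00943
  P(3)·log₂(P(3)/Q(3)) = 0.5116·log₂(0.5116/0.3333) = 0.31627

D_KL(P||Q) = -0.16880 - 0.00943 + 0.31627 = 0.13804 ≈ 0.1380 bits

D_KL(Q||P) = Σ Q(x) log₂(Q(x)/P(x))

Computing term by term:
  Q(1)·log₂(Q(1)/P(1)) = 0.3334·log₂(0.3334/0.1617) = 0.34805
  Q(2)·log₂(Q(2)/P(2)) = 0.3333·log₂(0.3333/0.3267) = 0.00962
  Q(3)·log₂(Q(3)/P(3)) = 0.3333·log₂(0.3333/0.5116) = -0.20604

D_KL(Q||P) = 0.34805 + 0.00962 - 0.20604 = 0.15163 ≈ 0.1516 bits

These are NOT equal (difference: 0.0136 bits). KL divergence is asymmetric: D_KL(P||Q) ≠ D_KL(Q||P) in general.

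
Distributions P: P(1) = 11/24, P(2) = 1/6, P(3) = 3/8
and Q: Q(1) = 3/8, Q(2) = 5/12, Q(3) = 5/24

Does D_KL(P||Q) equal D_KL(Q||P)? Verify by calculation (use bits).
D_KL(P||Q) = 0.2304 bits, D_KL(Q||P) = 0.2656 bits. No — D_KL(P||Q) ≠ D_KL(Q||P) for this pair.

D_KL(P||Q) = Σ P(x) log₂(P(x)/Q(x))

Computing term by term:
  P(1)·log₂(P(1)/Q(1)) = (11/24)·log₂((11/24)/(3/8)) = 0.13269
  P(2)·log₂(P(2)/Q(2)) = (1/6)·log₂((1/6)/(5/12)) = -0.22032
  P(3)·log₂(P(3)/Q(3)) = (3/8)·log₂((3/8)/(5/24)) = 0.31800

D_KL(P||Q) = 0.13269 - 0.22032 + 0.31800 = 0.23037 ≈ 0.2304 bits

D_KL(Q||P) = Σ Q(x) log₂(Q(x)/P(x))

Computing term by term:
  Q(1)·log₂(Q(1)/P(1)) = (3/8)·log₂((3/8)/(11/24)) = -0.10856
  Q(2)·log₂(Q(2)/P(2)) = (5/12)·log₂((5/12)/(1/6)) = 0.55080
  Q(3)·log₂(Q(3)/P(3)) = (5/24)·log₂((5/24)/(3/8)) = -0.17667

D_KL(Q||P) = -0.10856 + 0.55080 - 0.17667 = 0.26557 ≈ 0.2656 bits

These are NOT equal (difference: 0.0352 bits). KL divergence is asymmetric: D_KL(P||Q) ≠ D_KL(Q||P) in general.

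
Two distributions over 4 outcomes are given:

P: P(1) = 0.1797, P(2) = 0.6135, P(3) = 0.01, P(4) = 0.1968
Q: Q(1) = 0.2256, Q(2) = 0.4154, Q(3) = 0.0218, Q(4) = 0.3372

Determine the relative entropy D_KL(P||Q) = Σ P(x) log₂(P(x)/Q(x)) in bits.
0.1220 bits

D_KL(P||Q) = Σ P(x) log₂(P(x)/Q(x))

Computing term by term:
  P(1)·log₂(P(1)/Q(1)) = 0.1797·log₂(0.1797/0.2256) = -0.05897
  P(2)·log₂(P(2)/Q(2)) = 0.6135·log₂(0.6135/0.4154) = 0.34513
  P(3)·log₂(P(3)/Q(3)) = 0.01·log₂(0.01/0.0218) = -0.01124
  P(4)·log₂(P(4)/Q(4)) = 0.1968·log₂(0.1968/0.3372) = -0.15289

D_KL(P||Q) = -0.05897 + 0.34513 - 0.01124 - 0.15289 = 0.12203 ≈ 0.1220 bits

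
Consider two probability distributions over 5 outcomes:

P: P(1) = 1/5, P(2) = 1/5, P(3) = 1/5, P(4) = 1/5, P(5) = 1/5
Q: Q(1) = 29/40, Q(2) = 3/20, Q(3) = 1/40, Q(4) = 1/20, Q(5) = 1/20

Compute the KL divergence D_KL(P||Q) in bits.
1.1114 bits

D_KL(P||Q) = Σ P(x) log₂(P(x)/Q(x))

Computing term by term:
  P(1)·log₂(P(1)/Q(1)) = (1/5)·log₂((1/5)/(29/40)) = -0.37160
  P(2)·log₂(P(2)/Q(2)) = (1/5)·log₂((1/5)/(3/20)) = 0.08301
  P(3)·log₂(P(3)/Q(3)) = (1/5)·log₂((1/5)/(1/40)) = 0.60000
  P(4)·log₂(P(4)/Q(4)) = (1/5)·log₂((1/5)/(1/20)) = 0.40000
  P(5)·log₂(P(5)/Q(5)) = (1/5)·log₂((1/5)/(1/20)) = 0.40000

D_KL(P||Q) = -0.37160 + 0.08301 + 0.60000 + 0.40000 + 0.40000 = 1.11141 ≈ 1.1114 bits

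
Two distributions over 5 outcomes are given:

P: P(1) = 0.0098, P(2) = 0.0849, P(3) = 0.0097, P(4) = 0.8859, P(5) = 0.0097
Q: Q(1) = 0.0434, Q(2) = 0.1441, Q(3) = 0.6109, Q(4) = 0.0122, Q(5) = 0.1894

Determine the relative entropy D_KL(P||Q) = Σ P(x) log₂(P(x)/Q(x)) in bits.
5.2914 bits

D_KL(P||Q) = Σ P(x) log₂(P(x)/Q(x))

Computing term by term:
  P(1)·log₂(P(1)/Q(1)) = 0.0098·log₂(0.0098/0.0434) = -0.02104
  P(2)·log₂(P(2)/Q(2)) = 0.0849·log₂(0.0849/0.1441) = -0.06480
  P(3)·log₂(P(3)/Q(3)) = 0.0097·log₂(0.0097/0.6109) = -0.05798
  P(4)·log₂(P(4)/Q(4)) = 0.8859·log₂(0.8859/0.0122) = 5.47680
  P(5)·log₂(P(5)/Q(5)) = 0.0097·log₂(0.0097/0.1894) = -0.04159

D_KL(P||Q) = -0.02104 - 0.06480 - 0.05798 + 5.47680 - 0.04159 = 5.29139 ≈ 5.2914 bits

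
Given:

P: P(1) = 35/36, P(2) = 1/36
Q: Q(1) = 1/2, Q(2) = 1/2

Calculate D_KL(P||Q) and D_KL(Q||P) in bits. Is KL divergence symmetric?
D_KL(P||Q) = 0.8169 bits, D_KL(Q||P) = 1.6053 bits. No, KL divergence is not symmetric.

D_KL(P||Q) = Σ P(x) log₂(P(x)/Q(x))

Computing term by term:
  P(1)·log₂(P(1)/Q(1)) = (35/36)·log₂((35/36)/(1/2)) = 0.93271
  P(2)·log₂(P(2)/Q(2)) = (1/36)·log₂((1/36)/(1/2)) = -0.11583

D_KL(P||Q) = 0.93271 - 0.11583 = 0.81688 ≈ 0.8169 bits

D_KL(Q||P) = Σ Q(x) log₂(Q(x)/P(x))

Computing term by term:
  Q(1)·log₂(Q(1)/P(1)) = (1/2)·log₂((1/2)/(35/36)) = -0.47968
  Q(2)·log₂(Q(2)/P(2)) = (1/2)·log₂((1/2)/(1/36)) = 2.08496

D_KL(Q||P) = -0.47968 + 2.08496 = 1.60528 ≈ 1.6053 bits

These are NOT equal (difference: 0.7884 bits). KL divergence is asymmetric: D_KL(P||Q) ≠ D_KL(Q||P) in general.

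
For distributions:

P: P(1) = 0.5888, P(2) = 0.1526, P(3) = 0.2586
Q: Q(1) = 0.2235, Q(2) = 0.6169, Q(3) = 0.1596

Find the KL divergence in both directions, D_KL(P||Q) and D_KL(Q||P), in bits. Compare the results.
D_KL(P||Q) = 0.6954 bits, D_KL(Q||P) = 0.8198 bits. D_KL(Q||P) is larger than D_KL(P||Q) by 0.1244 bits; the two directions differ.

D_KL(P||Q) = Σ P(x) log₂(P(x)/Q(x))

Computing term by term:
  P(1)·log₂(P(1)/Q(1)) = 0.5888·log₂(0.5888/0.2235) = 0.82285
  P(2)·log₂(P(2)/Q(2)) = 0.1526·log₂(0.1526/0.6169) = -0.30753
  P(3)·log₂(P(3)/Q(3)) = 0.2586·log₂(0.2586/0.1596) = 0.18005

D_KL(P||Q) = 0.82285 - 0.30753 + 0.18005 = 0.69537 ≈ 0.6954 bits

D_KL(Q||P) = Σ Q(x) log₂(Q(x)/P(x))

Computing term by term:
  Q(1)·log₂(Q(1)/P(1)) = 0.2235·log₂(0.2235/0.5888) = -0.31234
  Q(2)·log₂(Q(2)/P(2)) = 0.6169·log₂(0.6169/0.1526) = 1.24323
  Q(3)·log₂(Q(3)/P(3)) = 0.1596·log₂(0.1596/0.2586) = -0.11112

D_KL(Q||P) = -0.31234 + 1.24323 - 0.11112 = 0.81977 ≈ 0.8198 bits

These are NOT equal (difference: 0.1244 bits). KL divergence is asymmetric: D_KL(P||Q) ≠ D_KL(Q||P) in general.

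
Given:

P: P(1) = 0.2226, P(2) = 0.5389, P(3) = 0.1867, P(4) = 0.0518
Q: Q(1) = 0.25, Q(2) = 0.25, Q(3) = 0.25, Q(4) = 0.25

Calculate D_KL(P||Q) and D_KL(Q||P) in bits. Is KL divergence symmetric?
D_KL(P||Q) = 0.3636 bits, D_KL(Q||P) = 0.4379 bits. No, KL divergence is not symmetric.

D_KL(P||Q) = Σ P(x) log₂(P(x)/Q(x))

Computing term by term:
  P(1)·log₂(P(1)/Q(1)) = 0.2226·log₂(0.2226/0.25) = -0.03728
  P(2)·log₂(P(2)/Q(2)) = 0.5389·log₂(0.5389/0.25) = 0.59715
  P(3)·log₂(P(3)/Q(3)) = 0.1867·log₂(0.1867/0.25) = -0.07864
  P(4)·log₂(P(4)/Q(4)) = 0.0518·log₂(0.0518/0.25) = -0.11763

D_KL(P||Q) = -0.03728 + 0.59715 - 0.07864 - 0.11763 = 0.36360 ≈ 0.3636 bits

D_KL(Q||P) = Σ Q(x) log₂(Q(x)/P(x))

Computing term by term:
  Q(1)·log₂(Q(1)/P(1)) = 0.25·log₂(0.25/0.2226) = 0.04187
  Q(2)·log₂(Q(2)/P(2)) = 0.25·log₂(0.25/0.5389) = -0.27702
  Q(3)·log₂(Q(3)/P(3)) = 0.25·log₂(0.25/0.1867) = 0.10530
  Q(4)·log₂(Q(4)/P(4)) = 0.25·log₂(0.25/0.0518) = 0.56773

D_KL(Q||P) = 0.04187 - 0.27702 + 0.10530 + 0.56773 = 0.43788 ≈ 0.4379 bits

These are NOT equal (difference: 0.0743 bits). KL divergence is asymmetric: D_KL(P||Q) ≠ D_KL(Q||P) in general.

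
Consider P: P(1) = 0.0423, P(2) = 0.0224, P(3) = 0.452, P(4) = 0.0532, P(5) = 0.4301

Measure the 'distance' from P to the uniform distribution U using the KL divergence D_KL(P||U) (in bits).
0.7396 bits

U(i) = 1/5 for all i

D_KL(P||U) = Σ P(x) log₂(P(x) / (1/5))
           = Σ P(x) log₂(P(x)) + log₂(5)
           = log₂(5) - H(P)

H(P) = -Σ P(x) log₂(P(x)):
  -P(1)·log₂(P(1)) = -(0.0423)·log₂(0.0423) = 0.19302
  -P(2)·log₂(P(2)) = -(0.0224)·log₂(0.0224) = 0.12276
  -P(3)·log₂(P(3)) = -(0.452)·log₂(0.452) = 0.51781
  -P(4)·log₂(P(4)) = -(0.0532)·log₂(0.0532) = 0.22517
  -P(5)·log₂(P(5)) = -(0.4301)·log₂(0.4301) = 0.52354
H(P) = 0.19302 + 0.12276 + 0.51781 + 0.22517 + 0.52354 = 1.58230 bits

log₂(5) = 2.32193 bits

D_KL(P||U) = 2.32193 - 1.58230 = 0.73963 ≈ 0.7396 bits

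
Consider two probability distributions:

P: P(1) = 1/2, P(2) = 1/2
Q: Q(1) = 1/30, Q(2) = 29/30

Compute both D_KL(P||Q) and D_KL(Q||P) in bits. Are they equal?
D_KL(P||Q) = 1.4779 bits, D_KL(Q||P) = 0.7892 bits. No, they are not equal.

D_KL(P||Q) = Σ P(x) log₂(P(x)/Q(x))

Computing term by term:
  P(1)·log₂(P(1)/Q(1)) = (1/2)·log₂((1/2)/(1/30)) = 1.95345
  P(2)·log₂(P(2)/Q(2)) = (1/2)·log₂((1/2)/(29/30)) = -0.47555

D_KL(P||Q) = 1.95345 - 0.47555 = 1.47790 ≈ 1.4779 bits

D_KL(Q||P) = Σ Q(x) log₂(Q(x)/P(x))

Computing term by term:
  Q(1)·log₂(Q(1)/P(1)) = (1/30)·log₂((1/30)/(1/2)) = -0.13023
  Q(2)·log₂(Q(2)/P(2)) = (29/30)·log₂((29/30)/(1/2)) = 0.91939

D_KL(Q||P) = -0.13023 + 0.91939 = 0.78916 ≈ 0.7892 bits

These are NOT equal (difference: 0.6887 bits). KL divergence is asymmetric: D_KL(P||Q) ≠ D_KL(Q||P) in general.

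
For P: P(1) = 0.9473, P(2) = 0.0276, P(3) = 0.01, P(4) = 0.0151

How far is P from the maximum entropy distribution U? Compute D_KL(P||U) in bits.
1.6253 bits

U(i) = 1/4 for all i

D_KL(P||U) = Σ P(x) log₂(P(x) / (1/4))
           = Σ P(x) log₂(P(x)) + log₂(4)
           = log₂(4) - H(P)

H(P) = -Σ P(x) log₂(P(x)):
  -P(1)·log₂(P(1)) = -(0.9473)·log₂(0.9473) = 0.07399
  -P(2)·log₂(P(2)) = -(0.0276)·log₂(0.0276) = 0.14295
  -P(3)·log₂(P(3)) = -(0.01)·log₂(0.01) = 0.06644
  -P(4)·log₂(P(4)) = -(0.0151)·log₂(0.0151) = 0.09134
H(P) = 0.07399 + 0.14295 + 0.06644 + 0.09134 = 0.37472 bits

log₂(4) = 2.00000 bits

D_KL(P||U) = 2.00000 - 0.37472 = 1.62528 ≈ 1.6253 bits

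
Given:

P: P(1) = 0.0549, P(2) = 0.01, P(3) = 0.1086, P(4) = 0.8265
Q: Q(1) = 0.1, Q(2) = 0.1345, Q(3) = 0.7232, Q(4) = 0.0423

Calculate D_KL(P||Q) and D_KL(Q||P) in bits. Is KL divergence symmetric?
D_KL(P||Q) = 3.1622 bits, D_KL(Q||P) = 2.3877 bits. No, KL divergence is not symmetric.

D_KL(P||Q) = Σ P(x) log₂(P(x)/Q(x))

Computing term by term:
  P(1)·log₂(P(1)/Q(1)) = 0.0549·log₂(0.0549/0.1) = -0.04750
  P(2)·log₂(P(2)/Q(2)) = 0.01·log₂(0.01/0.1345) = -0.03750
  P(3)·log₂(P(3)/Q(3)) = 0.1086·log₂(0.1086/0.7232) = -0.29706
  P(4)·log₂(P(4)/Q(4)) = 0.8265·log₂(0.8265/0.0423) = 3.54427

D_KL(P||Q) = -0.04750 - 0.03750 - 0.29706 + 3.54427 = 3.16221 ≈ 3.1622 bits

D_KL(Q||P) = Σ Q(x) log₂(Q(x)/P(x))

Computing term by term:
  Q(1)·log₂(Q(1)/P(1)) = 0.1·log₂(0.1/0.0549) = 0.08651
  Q(2)·log₂(Q(2)/P(2)) = 0.1345·log₂(0.1345/0.01) = 0.50431
  Q(3)·log₂(Q(3)/P(3)) = 0.7232·log₂(0.7232/0.1086) = 1.97822
  Q(4)·log₂(Q(4)/P(4)) = 0.0423·log₂(0.0423/0.8265) = -0.18139

D_KL(Q||P) = 0.08651 + 0.50431 + 1.97822 - 0.18139 = 2.38765 ≈ 2.3877 bits

These are NOT equal (difference: 0.7745 bits). KL divergence is asymmetric: D_KL(P||Q) ≠ D_KL(Q||P) in general.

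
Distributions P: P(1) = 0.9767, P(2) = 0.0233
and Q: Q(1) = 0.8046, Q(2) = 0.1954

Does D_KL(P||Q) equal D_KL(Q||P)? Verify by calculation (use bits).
D_KL(P||Q) = 0.2016 bits, D_KL(Q||P) = 0.3745 bits. No — D_KL(P||Q) ≠ D_KL(Q||P) for this pair.

D_KL(P||Q) = Σ P(x) log₂(P(x)/Q(x))

Computing term by term:
  P(1)·log₂(P(1)/Q(1)) = 0.9767·log₂(0.9767/0.8046) = 0.27313
  P(2)·log₂(P(2)/Q(2)) = 0.0233·log₂(0.0233/0.1954) = -0.07149

D_KL(P||Q) = 0.27313 - 0.07149 = 0.20164 ≈ 0.2016 bits

D_KL(Q||P) = Σ Q(x) log₂(Q(x)/P(x))

Computing term by term:
  Q(1)·log₂(Q(1)/P(1)) = 0.8046·log₂(0.8046/0.9767) = -0.22500
  Q(2)·log₂(Q(2)/P(2)) = 0.1954·log₂(0.1954/0.0233) = 0.59949

D_KL(Q||P) = -0.22500 + 0.59949 = 0.37449 ≈ 0.3745 bits

These are NOT equal (difference: 0.1729 bits). KL divergence is asymmetric: D_KL(P||Q) ≠ D_KL(Q||P) in general.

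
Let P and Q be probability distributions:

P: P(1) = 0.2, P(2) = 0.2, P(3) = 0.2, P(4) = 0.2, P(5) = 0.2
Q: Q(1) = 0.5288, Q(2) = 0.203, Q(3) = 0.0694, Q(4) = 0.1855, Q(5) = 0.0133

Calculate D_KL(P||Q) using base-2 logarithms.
0.8244 bits

D_KL(P||Q) = Σ P(x) log₂(P(x)/Q(x))

Computing term by term:
  P(1)·log₂(P(1)/Q(1)) = 0.2·log₂(0.2/0.5288) = -0.28054
  P(2)·log₂(P(2)/Q(2)) = 0.2·log₂(0.2/0.203) = -0.00430
  P(3)·log₂(P(3)/Q(3)) = 0.2·log₂(0.2/0.0694) = 0.30540
  P(4)·log₂(P(4)/Q(4)) = 0.2·log₂(0.2/0.1855) = 0.02172
  P(5)·log₂(P(5)/Q(5)) = 0.2·log₂(0.2/0.0133) = 0.78210

D_KL(P||Q) = -0.28054 - 0.00430 + 0.30540 + 0.02172 + 0.78210 = 0.82438 ≈ 0.8244 bits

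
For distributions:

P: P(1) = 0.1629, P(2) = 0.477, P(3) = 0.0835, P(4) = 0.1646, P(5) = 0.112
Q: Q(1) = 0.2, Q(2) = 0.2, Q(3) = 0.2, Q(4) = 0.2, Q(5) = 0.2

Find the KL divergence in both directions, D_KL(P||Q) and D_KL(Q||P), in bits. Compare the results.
D_KL(P||Q) = 0.3048 bits, D_KL(Q||P) = 0.2839 bits. D_KL(P||Q) is larger than D_KL(Q||P) by 0.0209 bits; the two directions differ.

D_KL(P||Q) = Σ P(x) log₂(P(x)/Q(x))

Computing term by term:
  P(1)·log₂(P(1)/Q(1)) = 0.1629·log₂(0.1629/0.2) = -0.04822
  P(2)·log₂(P(2)/Q(2)) = 0.477·log₂(0.477/0.2) = 0.59815
  P(3)·log₂(P(3)/Q(3)) = 0.0835·log₂(0.0835/0.2) = -0.10522
  P(4)·log₂(P(4)/Q(4)) = 0.1646·log₂(0.1646/0.2) = -0.04626
  P(5)·log₂(P(5)/Q(5)) = 0.112·log₂(0.112/0.2) = -0.09369

D_KL(P||Q) = -0.04822 + 0.59815 - 0.10522 - 0.04626 - 0.09369 = 0.30476 ≈ 0.3048 bits

D_KL(Q||P) = Σ Q(x) log₂(Q(x)/P(x))

Computing term by term:
  Q(1)·log₂(Q(1)/P(1)) = 0.2·log₂(0.2/0.1629) = 0.05920
  Q(2)·log₂(Q(2)/P(2)) = 0.2·log₂(0.2/0.477) = -0.25080
  Q(3)·log₂(Q(3)/P(3)) = 0.2·log₂(0.2/0.0835) = 0.25203
  Q(4)·log₂(Q(4)/P(4)) = 0.2·log₂(0.2/0.1646) = 0.05621
  Q(5)·log₂(Q(5)/P(5)) = 0.2·log₂(0.2/0.112) = 0.16730

D_KL(Q||P) = 0.05920 - 0.25080 + 0.25203 + 0.05621 + 0.16730 = 0.28394 ≈ 0.2839 bits

These are NOT equal (difference: 0.0209 bits). KL divergence is asymmetric: D_KL(P||Q) ≠ D_KL(Q||P) in general.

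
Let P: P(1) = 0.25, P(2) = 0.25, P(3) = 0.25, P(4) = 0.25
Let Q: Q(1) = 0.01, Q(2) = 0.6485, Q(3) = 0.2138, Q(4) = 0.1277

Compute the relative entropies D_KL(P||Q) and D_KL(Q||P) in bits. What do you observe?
D_KL(P||Q) = 1.1159 bits, D_KL(Q||P) = 0.6734 bits. The two directions give different values (D_KL(P||Q) exceeds D_KL(Q||P) by 0.4425 bits): KL divergence is asymmetric.

D_KL(P||Q) = Σ P(x) log₂(P(x)/Q(x))

Computing term by term:
  P(1)·log₂(P(1)/Q(1)) = 0.25·log₂(0.25/0.01) = 1.16096
  P(2)·log₂(P(2)/Q(2)) = 0.25·log₂(0.25/0.6485) = -0.34379
  P(3)·log₂(P(3)/Q(3)) = 0.25·log₂(0.25/0.2138) = 0.05642
  P(4)·log₂(P(4)/Q(4)) = 0.25·log₂(0.25/0.1277) = 0.24229

D_KL(P||Q) = 1.16096 - 0.34379 + 0.05642 + 0.24229 = 1.11588 ≈ 1.1159 bits

D_KL(Q||P) = Σ Q(x) log₂(Q(x)/P(x))

Computing term by term:
  Q(1)·log₂(Q(1)/P(1)) = 0.01·log₂(0.01/0.25) = -0.04644
  Q(2)·log₂(Q(2)/P(2)) = 0.6485·log₂(0.6485/0.25) = 0.89180
  Q(3)·log₂(Q(3)/P(3)) = 0.2138·log₂(0.2138/0.25) = -0.04825
  Q(4)·log₂(Q(4)/P(4)) = 0.1277·log₂(0.1277/0.25) = -0.12376

D_KL(Q||P) = -0.04644 + 0.89180 - 0.04825 - 0.12376 = 0.67335 ≈ 0.6734 bits

These are NOT equal (difference: 0.4425 bits). KL divergence is asymmetric: D_KL(P||Q) ≠ D_KL(Q||P) in general.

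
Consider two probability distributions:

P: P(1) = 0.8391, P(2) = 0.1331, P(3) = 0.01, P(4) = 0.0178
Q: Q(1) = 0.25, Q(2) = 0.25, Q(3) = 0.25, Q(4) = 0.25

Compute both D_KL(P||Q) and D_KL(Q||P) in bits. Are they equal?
D_KL(P||Q) = 1.2305 bits, D_KL(Q||P) = 1.9046 bits. No, they are not equal.

D_KL(P||Q) = Σ P(x) log₂(P(x)/Q(x))

Computing term by term:
  P(1)·log₂(P(1)/Q(1)) = 0.8391·log₂(0.8391/0.25) = 1.46584
  P(2)·log₂(P(2)/Q(2)) = 0.1331·log₂(0.1331/0.25) = -0.12104
  P(3)·log₂(P(3)/Q(3)) = 0.01·log₂(0.01/0.25) = -0.04644
  P(4)·log₂(P(4)/Q(4)) = 0.0178·log₂(0.0178/0.25) = -0.06785

D_KL(P||Q) = 1.46584 - 0.12104 - 0.04644 - 0.06785 = 1.23051 ≈ 1.2305 bits

D_KL(Q||P) = Σ Q(x) log₂(Q(x)/P(x))

Computing term by term:
  Q(1)·log₂(Q(1)/P(1)) = 0.25·log₂(0.25/0.8391) = -0.43673
  Q(2)·log₂(Q(2)/P(2)) = 0.25·log₂(0.25/0.1331) = 0.22735
  Q(3)·log₂(Q(3)/P(3)) = 0.25·log₂(0.25/0.01) = 1.16096
  Q(4)·log₂(Q(4)/P(4)) = 0.25·log₂(0.25/0.0178) = 0.95299

D_KL(Q||P) = -0.43673 + 0.22735 + 1.16096 + 0.95299 = 1.90457 ≈ 1.9046 bits

These are NOT equal (difference: 0.6741 bits). KL divergence is asymmetric: D_KL(P||Q) ≠ D_KL(Q||P) in general.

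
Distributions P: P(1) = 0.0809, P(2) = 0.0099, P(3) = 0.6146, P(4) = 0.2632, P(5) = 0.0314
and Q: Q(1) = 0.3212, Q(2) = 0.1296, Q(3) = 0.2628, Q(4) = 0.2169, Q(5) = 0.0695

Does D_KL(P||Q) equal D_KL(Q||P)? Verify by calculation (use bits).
D_KL(P||Q) = 0.5931 bits, D_KL(Q||P) = 0.8168 bits. No — D_KL(P||Q) ≠ D_KL(Q||P) for this pair.

D_KL(P||Q) = Σ P(x) log₂(P(x)/Q(x))

Computing term by term:
  P(1)·log₂(P(1)/Q(1)) = 0.0809·log₂(0.0809/0.3212) = -0.16093
  P(2)·log₂(P(2)/Q(2)) = 0.0099·log₂(0.0099/0.1296) = -0.03673
  P(3)·log₂(P(3)/Q(3)) = 0.6146·log₂(0.6146/0.2628) = 0.75330
  P(4)·log₂(P(4)/Q(4)) = 0.2632·log₂(0.2632/0.2169) = 0.07347
  P(5)·log₂(P(5)/Q(5)) = 0.0314·log₂(0.0314/0.0695) = -0.03599

D_KL(P||Q) = -0.16093 - 0.03673 + 0.75330 + 0.07347 - 0.03599 = 0.59312 ≈ 0.5931 bits

D_KL(Q||P) = Σ Q(x) log₂(Q(x)/P(x))

Computing term by term:
  Q(1)·log₂(Q(1)/P(1)) = 0.3212·log₂(0.3212/0.0809) = 0.63895
  Q(2)·log₂(Q(2)/P(2)) = 0.1296·log₂(0.1296/0.0099) = 0.48088
  Q(3)·log₂(Q(3)/P(3)) = 0.2628·log₂(0.2628/0.6146) = -0.32211
  Q(4)·log₂(Q(4)/P(4)) = 0.2169·log₂(0.2169/0.2632) = -0.06054
  Q(5)·log₂(Q(5)/P(5)) = 0.0695·log₂(0.0695/0.0314) = 0.07966

D_KL(Q||P) = 0.63895 + 0.48088 - 0.32211 - 0.06054 + 0.07966 = 0.81684 ≈ 0.8168 bits

These are NOT equal (difference: 0.2237 bits). KL divergence is asymmetric: D_KL(P||Q) ≠ D_KL(Q||P) in general.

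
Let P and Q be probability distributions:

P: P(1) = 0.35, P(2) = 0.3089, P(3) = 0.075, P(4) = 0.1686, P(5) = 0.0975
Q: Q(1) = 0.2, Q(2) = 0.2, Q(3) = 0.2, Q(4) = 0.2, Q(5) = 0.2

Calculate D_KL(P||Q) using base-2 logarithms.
0.2276 bits

D_KL(P||Q) = Σ P(x) log₂(P(x)/Q(x))

Computing term by term:
  P(1)·log₂(P(1)/Q(1)) = 0.35·log₂(0.35/0.2) = 0.28257
  P(2)·log₂(P(2)/Q(2)) = 0.3089·log₂(0.3089/0.2) = 0.19372
  P(3)·log₂(P(3)/Q(3)) = 0.075·log₂(0.075/0.2) = -0.10613
  P(4)·log₂(P(4)/Q(4)) = 0.1686·log₂(0.1686/0.2) = -0.04154
  P(5)·log₂(P(5)/Q(5)) = 0.0975·log₂(0.0975/0.2) = -0.10106

D_KL(P||Q) = 0.28257 + 0.19372 - 0.10613 - 0.04154 - 0.10106 = 0.22756 ≈ 0.2276 bits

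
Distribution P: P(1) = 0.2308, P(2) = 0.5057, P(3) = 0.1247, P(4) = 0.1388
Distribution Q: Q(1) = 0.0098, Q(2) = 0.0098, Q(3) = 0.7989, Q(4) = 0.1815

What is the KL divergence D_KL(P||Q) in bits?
3.5412 bits

D_KL(P||Q) = Σ P(x) log₂(P(x)/Q(x))

Computing term by term:
  P(1)·log₂(P(1)/Q(1)) = 0.2308·log₂(0.2308/0.0098) = 1.05192
  P(2)·log₂(P(2)/Q(2)) = 0.5057·log₂(0.5057/0.0098) = 2.87711
  P(3)·log₂(P(3)/Q(3)) = 0.1247·log₂(0.1247/0.7989) = -0.33414
  P(4)·log₂(P(4)/Q(4)) = 0.1388·log₂(0.1388/0.1815) = -0.05371

D_KL(P||Q) = 1.05192 + 2.87711 - 0.33414 - 0.05371 = 3.54118 ≈ 3.5412 bits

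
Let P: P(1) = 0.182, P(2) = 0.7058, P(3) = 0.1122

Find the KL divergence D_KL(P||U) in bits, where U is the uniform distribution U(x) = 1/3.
0.4287 bits

U(i) = 1/3 for all i

D_KL(P||U) = Σ P(x) log₂(P(x) / (1/3))
           = Σ P(x) log₂(P(x)) + log₂(3)
           = log₂(3) - H(P)

H(P) = -Σ P(x) log₂(P(x)):
  -P(1)·log₂(P(1)) = -(0.182)·log₂(0.182) = 0.44735
  -P(2)·log₂(P(2)) = -(0.7058)·log₂(0.7058) = 0.35478
  -P(3)·log₂(P(3)) = -(0.1122)·log₂(0.1122) = 0.35409
H(P) = 0.44735 + 0.35478 + 0.35409 = 1.15622 bits

log₂(3) = 1.58496 bits

D_KL(P||U) = 1.58496 - 1.15622 = 0.42874 ≈ 0.4287 bits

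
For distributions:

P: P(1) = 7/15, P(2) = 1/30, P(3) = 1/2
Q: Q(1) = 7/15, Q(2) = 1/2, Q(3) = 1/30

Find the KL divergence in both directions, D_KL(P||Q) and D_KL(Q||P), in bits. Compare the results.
D_KL(P||Q) = 1.8232 bits, D_KL(Q||P) = 1.8232 bits. The two directions give exactly the same value for this pair.

D_KL(P||Q) = Σ P(x) log₂(P(x)/Q(x))

Computing term by term:
  P(1)·log₂(P(1)/Q(1)) = (7/15)·log₂((7/15)/(7/15)) = 0.00000
  P(2)·log₂(P(2)/Q(2)) = (1/30)·log₂((1/30)/(1/2)) = -0.13023
  P(3)·log₂(P(3)/Q(3)) = (1/2)·log₂((1/2)/(1/30)) = 1.95345

D_KL(P||Q) = 0.00000 - 0.13023 + 1.95345 = 1.82322 ≈ 1.8232 bits

D_KL(Q||P) = Σ Q(x) log₂(Q(x)/P(x))

Computing term by term:
  Q(1)·log₂(Q(1)/P(1)) = (7/15)·log₂((7/15)/(7/15)) = 0.00000
  Q(2)·log₂(Q(2)/P(2)) = (1/2)·log₂((1/2)/(1/30)) = 1.95345
  Q(3)·log₂(Q(3)/P(3)) = (1/30)·log₂((1/30)/(1/2)) = -0.13023

D_KL(Q||P) = 0.00000 + 1.95345 - 0.13023 = 1.82322 ≈ 1.8232 bits

These ARE equal here. Q is P with outcomes relabeled (Q(2) = P(3), Q(3) = P(2)) by a relabeling that is its own inverse, so the two sums contain exactly the same terms in a different order. This is a special case — KL divergence is not symmetric in general: D_KL(P||Q) ≠ D_KL(Q||P) for most P, Q.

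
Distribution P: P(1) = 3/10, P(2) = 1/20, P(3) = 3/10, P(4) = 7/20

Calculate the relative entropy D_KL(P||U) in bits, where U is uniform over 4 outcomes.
0.2116 bits

U(i) = 1/4 for all i

D_KL(P||U) = Σ P(x) log₂(P(x) / (1/4))
           = Σ P(x) log₂(P(x)) + log₂(4)
           = log₂(4) - H(P)

H(P) = -Σ P(x) log₂(P(x)):
  -P(1)·log₂(P(1)) = -(3/10)·log₂(3/10) = 0.52109
  -P(2)·log₂(P(2)) = -(1/20)·log₂(1/20) = 0.21610
  -P(3)·log₂(P(3)) = -(3/10)·log₂(3/10) = 0.52109
  -P(4)·log₂(P(4)) = -(7/20)·log₂(7/20) = 0.53010
H(P) = 0.52109 + 0.21610 + 0.52109 + 0.53010 = 1.78838 bits

log₂(4) = 2.00000 bits

D_KL(P||U) = 2.00000 - 1.78838 = 0.21162 ≈ 0.2116 bits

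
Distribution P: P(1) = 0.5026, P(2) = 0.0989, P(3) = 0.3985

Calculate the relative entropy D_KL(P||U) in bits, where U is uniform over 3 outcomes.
0.2271 bits

U(i) = 1/3 for all i

D_KL(P||U) = Σ P(x) log₂(P(x) / (1/3))
           = Σ P(x) log₂(P(x)) + log₂(3)
           = log₂(3) - H(P)

H(P) = -Σ P(x) log₂(P(x)):
  -P(1)·log₂(P(1)) = -(0.5026)·log₂(0.5026) = 0.49884
  -P(2)·log₂(P(2)) = -(0.0989)·log₂(0.0989) = 0.33012
  -P(3)·log₂(P(3)) = -(0.3985)·log₂(0.3985) = 0.52895
H(P) = 0.49884 + 0.33012 + 0.52895 = 1.35791 bits

log₂(3) = 1.58496 bits

D_KL(P||U) = 1.58496 - 1.35791 = 0.22705 ≈ 0.2271 bits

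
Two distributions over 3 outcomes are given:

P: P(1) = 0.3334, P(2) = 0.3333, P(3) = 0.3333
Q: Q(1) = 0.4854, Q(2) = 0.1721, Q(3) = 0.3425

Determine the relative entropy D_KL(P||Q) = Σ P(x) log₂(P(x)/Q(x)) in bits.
0.1241 bits

D_KL(P||Q) = Σ P(x) log₂(P(x)/Q(x))

Computing term by term:
  P(1)·log₂(P(1)/Q(1)) = 0.3334·log₂(0.3334/0.4854) = -0.18068
  P(2)·log₂(P(2)/Q(2)) = 0.3333·log₂(0.3333/0.1721) = 0.31783
  P(3)·log₂(P(3)/Q(3)) = 0.3333·log₂(0.3333/0.3425) = -0.01309

D_KL(P||Q) = -0.18068 + 0.31783 - 0.01309 = 0.12406 ≈ 0.1241 bits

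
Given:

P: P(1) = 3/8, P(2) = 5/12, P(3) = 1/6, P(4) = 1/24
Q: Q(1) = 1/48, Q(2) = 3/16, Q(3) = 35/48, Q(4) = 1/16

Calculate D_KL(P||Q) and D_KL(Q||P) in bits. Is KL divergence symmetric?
D_KL(P||Q) = 1.6645 bits, D_KL(Q||P) = 1.2863 bits. No, KL divergence is not symmetric.

D_KL(P||Q) = Σ P(x) log₂(P(x)/Q(x))

Computing term by term:
  P(1)·log₂(P(1)/Q(1)) = (3/8)·log₂((3/8)/(1/48)) = 1.56372
  P(2)·log₂(P(2)/Q(2)) = (5/12)·log₂((5/12)/(3/16)) = 0.48000
  P(3)·log₂(P(3)/Q(3)) = (1/6)·log₂((1/6)/(35/48)) = -0.35488
  P(4)·log₂(P(4)/Q(4)) = (1/24)·log₂((1/24)/(1/16)) = -0.02437

D_KL(P||Q) = 1.56372 + 0.48000 - 0.35488 - 0.02437 = 1.66447 ≈ 1.6645 bits

D_KL(Q||P) = Σ Q(x) log₂(Q(x)/P(x))

Computing term by term:
  Q(1)·log₂(Q(1)/P(1)) = (1/48)·log₂((1/48)/(3/8)) = -0.08687
  Q(2)·log₂(Q(2)/P(2)) = (3/16)·log₂((3/16)/(5/12)) = -0.21600
  Q(3)·log₂(Q(3)/P(3)) = (35/48)·log₂((35/48)/(1/6)) = 1.55260
  Q(4)·log₂(Q(4)/P(4)) = (1/16)·log₂((1/16)/(1/24)) = 0.03656

D_KL(Q||P) = -0.08687 - 0.21600 + 1.55260 + 0.03656 = 1.28629 ≈ 1.2863 bits

These are NOT equal (difference: 0.3782 bits). KL divergence is asymmetric: D_KL(P||Q) ≠ D_KL(Q||P) in general.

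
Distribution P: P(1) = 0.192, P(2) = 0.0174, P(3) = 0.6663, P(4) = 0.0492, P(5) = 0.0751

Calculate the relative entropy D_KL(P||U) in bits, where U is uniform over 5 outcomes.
0.8785 bits

U(i) = 1/5 for all i

D_KL(P||U) = Σ P(x) log₂(P(x) / (1/5))
           = Σ P(x) log₂(P(x)) + log₂(5)
           = log₂(5) - H(P)

H(P) = -Σ P(x) log₂(P(x)):
  -P(1)·log₂(P(1)) = -(0.192)·log₂(0.192) = 0.45712
  -P(2)·log₂(P(2)) = -(0.0174)·log₂(0.0174) = 0.10170
  -P(3)·log₂(P(3)) = -(0.6663)·log₂(0.6663) = 0.39029
  -P(4)·log₂(P(4)) = -(0.0492)·log₂(0.0492) = 0.21378
  -P(5)·log₂(P(5)) = -(0.0751)·log₂(0.0751) = 0.28050
H(P) = 0.45712 + 0.10170 + 0.39029 + 0.21378 + 0.28050 = 1.44339 bits

log₂(5) = 2.32193 bits

D_KL(P||U) = 2.32193 - 1.44339 = 0.87854 ≈ 0.8785 bits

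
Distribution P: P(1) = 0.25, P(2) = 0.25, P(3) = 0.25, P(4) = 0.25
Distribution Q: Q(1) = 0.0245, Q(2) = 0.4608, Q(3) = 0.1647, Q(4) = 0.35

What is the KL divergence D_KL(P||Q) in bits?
0.6464 bits

D_KL(P||Q) = Σ P(x) log₂(P(x)/Q(x))

Computing term by term:
  P(1)·log₂(P(1)/Q(1)) = 0.25·log₂(0.25/0.0245) = 0.83777
  P(2)·log₂(P(2)/Q(2)) = 0.25·log₂(0.25/0.4608) = -0.22055
  P(3)·log₂(P(3)/Q(3)) = 0.25·log₂(0.25/0.1647) = 0.15052
  P(4)·log₂(P(4)/Q(4)) = 0.25·log₂(0.25/0.35) = -0.12136

D_KL(P||Q) = 0.83777 - 0.22055 + 0.15052 - 0.12136 = 0.64638 ≈ 0.6464 bits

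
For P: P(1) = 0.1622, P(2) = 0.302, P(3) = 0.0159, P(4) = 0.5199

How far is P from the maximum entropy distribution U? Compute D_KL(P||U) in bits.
0.4671 bits

U(i) = 1/4 for all i

D_KL(P||U) = Σ P(x) log₂(P(x) / (1/4))
           = Σ P(x) log₂(P(x)) + log₂(4)
           = log₂(4) - H(P)

H(P) = -Σ P(x) log₂(P(x)):
  -P(1)·log₂(P(1)) = -(0.1622)·log₂(0.1622) = 0.42564
  -P(2)·log₂(P(2)) = -(0.302)·log₂(0.302) = 0.52167
  -P(3)·log₂(P(3)) = -(0.0159)·log₂(0.0159) = 0.09500
  -P(4)·log₂(P(4)) = -(0.5199)·log₂(0.5199) = 0.49063
H(P) = 0.42564 + 0.52167 + 0.09500 + 0.49063 = 1.53294 bits

log₂(4) = 2.00000 bits

D_KL(P||U) = 2.00000 - 1.53294 = 0.46706 ≈ 0.4671 bits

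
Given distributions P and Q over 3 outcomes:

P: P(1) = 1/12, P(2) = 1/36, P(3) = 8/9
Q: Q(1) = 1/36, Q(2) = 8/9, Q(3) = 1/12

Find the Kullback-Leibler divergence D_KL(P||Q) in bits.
3.0288 bits

D_KL(P||Q) = Σ P(x) log₂(P(x)/Q(x))

Computing term by term:
  P(1)·log₂(P(1)/Q(1)) = (1/12)·log₂((1/12)/(1/36)) = 0.13208
  P(2)·log₂(P(2)/Q(2)) = (1/36)·log₂((1/36)/(8/9)) = -0.13889
  P(3)·log₂(P(3)/Q(3)) = (8/9)·log₂((8/9)/(1/12)) = 3.03559

D_KL(P||Q) = 0.13208 - 0.13889 + 3.03559 = 3.02878 ≈ 3.0288 bits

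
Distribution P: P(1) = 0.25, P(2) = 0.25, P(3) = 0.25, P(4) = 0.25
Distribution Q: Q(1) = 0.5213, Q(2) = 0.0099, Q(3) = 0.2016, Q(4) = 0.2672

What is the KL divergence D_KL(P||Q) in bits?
0.9532 bits

D_KL(P||Q) = Σ P(x) log₂(P(x)/Q(x))

Computing term by term:
  P(1)·log₂(P(1)/Q(1)) = 0.25·log₂(0.25/0.5213) = -0.26505
  P(2)·log₂(P(2)/Q(2)) = 0.25·log₂(0.25/0.0099) = 1.16459
  P(3)·log₂(P(3)/Q(3)) = 0.25·log₂(0.25/0.2016) = 0.07761
  P(4)·log₂(P(4)/Q(4)) = 0.25·log₂(0.25/0.2672) = -0.02400

D_KL(P||Q) = -0.26505 + 1.16459 + 0.07761 - 0.02400 = 0.95315 ≈ 0.9532 bits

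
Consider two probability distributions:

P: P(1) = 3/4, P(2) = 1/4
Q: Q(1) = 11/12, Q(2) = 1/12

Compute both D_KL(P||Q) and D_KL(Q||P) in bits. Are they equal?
D_KL(P||Q) = 0.1791 bits, D_KL(Q||P) = 0.1333 bits. No, they are not equal.

D_KL(P||Q) = Σ P(x) log₂(P(x)/Q(x))

Computing term by term:
  P(1)·log₂(P(1)/Q(1)) = (3/4)·log₂((3/4)/(11/12)) = -0.21713
  P(2)·log₂(P(2)/Q(2)) = (1/4)·log₂((1/4)/(1/12)) = 0.39624

D_KL(P||Q) = -0.21713 + 0.39624 = 0.17911 ≈ 0.1791 bits

D_KL(Q||P) = Σ Q(x) log₂(Q(x)/P(x))

Computing term by term:
  Q(1)·log₂(Q(1)/P(1)) = (11/12)·log₂((11/12)/(3/4)) = 0.26538
  Q(2)·log₂(Q(2)/P(2)) = (1/12)·log₂((1/12)/(1/4)) = -0.13208

D_KL(Q||P) = 0.26538 - 0.13208 = 0.13330 ≈ 0.1333 bits

These are NOT equal (difference: 0.0458 bits). KL divergence is asymmetric: D_KL(P||Q) ≠ D_KL(Q||P) in general.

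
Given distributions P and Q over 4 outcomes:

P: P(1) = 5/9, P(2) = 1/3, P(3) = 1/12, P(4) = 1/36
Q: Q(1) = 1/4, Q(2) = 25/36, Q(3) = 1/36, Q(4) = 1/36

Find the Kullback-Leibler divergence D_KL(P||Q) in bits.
0.4191 bits

D_KL(P||Q) = Σ P(x) log₂(P(x)/Q(x))

Computing term by term:
  P(1)·log₂(P(1)/Q(1)) = (5/9)·log₂((5/9)/(1/4)) = 0.64000
  P(2)·log₂(P(2)/Q(2)) = (1/3)·log₂((1/3)/(25/36)) = -0.35296
  P(3)·log₂(P(3)/Q(3)) = (1/12)·log₂((1/12)/(1/36)) = 0.13208
  P(4)·log₂(P(4)/Q(4)) = (1/36)·log₂((1/36)/(1/36)) = 0.00000

D_KL(P||Q) = 0.64000 - 0.35296 + 0.13208 + 0.00000 = 0.41912 ≈ 0.4191 bits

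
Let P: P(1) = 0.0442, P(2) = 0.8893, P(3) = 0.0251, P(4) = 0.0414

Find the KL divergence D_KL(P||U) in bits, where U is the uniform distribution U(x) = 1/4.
1.3270 bits

U(i) = 1/4 for all i

D_KL(P||U) = Σ P(x) log₂(P(x) / (1/4))
           = Σ P(x) log₂(P(x)) + log₂(4)
           = log₂(4) - H(P)

H(P) = -Σ P(x) log₂(P(x)):
  -P(1)·log₂(P(1)) = -(0.0442)·log₂(0.0442) = 0.19889
  -P(2)·log₂(P(2)) = -(0.8893)·log₂(0.8893) = 0.15052
  -P(3)·log₂(P(3)) = -(0.0251)·log₂(0.0251) = 0.13344
  -P(4)·log₂(P(4)) = -(0.0414)·log₂(0.0414) = 0.19020
H(P) = 0.19889 + 0.15052 + 0.13344 + 0.19020 = 0.67305 bits

log₂(4) = 2.00000 bits

D_KL(P||U) = 2.00000 - 0.67305 = 1.32695 ≈ 1.3270 bits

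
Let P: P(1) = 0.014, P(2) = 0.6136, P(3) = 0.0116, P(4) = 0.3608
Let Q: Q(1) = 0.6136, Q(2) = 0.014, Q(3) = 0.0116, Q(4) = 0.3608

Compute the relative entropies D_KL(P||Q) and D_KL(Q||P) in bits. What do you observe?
D_KL(P||Q) = 3.2701 bits, D_KL(Q||P) = 3.2701 bits. The two directions give the same value here, because Q is a self-inverse relabeling of P; in general KL divergence is asymmetric.

D_KL(P||Q) = Σ P(x) log₂(P(x)/Q(x))

Computing term by term:
  P(1)·log₂(P(1)/Q(1)) = 0.014·log₂(0.014/0.6136) = -0.07635
  P(2)·log₂(P(2)/Q(2)) = 0.6136·log₂(0.6136/0.014) = 3.34645
  P(3)·log₂(P(3)/Q(3)) = 0.0116·log₂(0.0116/0.0116) = 0.00000
  P(4)·log₂(P(4)/Q(4)) = 0.3608·log₂(0.3608/0.3608) = 0.00000

D_KL(P||Q) = -0.07635 + 3.34645 + 0.00000 + 0.00000 = 3.27010 ≈ 3.2701 bits

D_KL(Q||P) = Σ Q(x) log₂(Q(x)/P(x))

Computing term by term:
  Q(1)·log₂(Q(1)/P(1)) = 0.6136·log₂(0.6136/0.014) = 3.34645
  Q(2)·log₂(Q(2)/P(2)) = 0.014·log₂(0.014/0.6136) = -0.07635
  Q(3)·log₂(Q(3)/P(3)) = 0.0116·log₂(0.0116/0.0116) = 0.00000
  Q(4)·log₂(Q(4)/P(4)) = 0.3608·log₂(0.3608/0.3608) = 0.00000

D_KL(Q||P) = 3.34645 - 0.07635 + 0.00000 + 0.00000 = 3.27010 ≈ 3.2701 bits

These ARE equal here. Q is P with outcomes relabeled (Q(1) = P(2), Q(2) = P(1)) by a relabeling that is its own inverse, so the two sums contain exactly the same terms in a different order. This is a special case — KL divergence is not symmetric in general: D_KL(P||Q) ≠ D_KL(Q||P) for most P, Q.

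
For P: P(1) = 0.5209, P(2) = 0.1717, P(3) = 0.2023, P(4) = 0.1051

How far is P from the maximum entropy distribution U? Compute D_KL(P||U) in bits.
0.2654 bits

U(i) = 1/4 for all i

D_KL(P||U) = Σ P(x) log₂(P(x) / (1/4))
           = Σ P(x) log₂(P(x)) + log₂(4)
           = log₂(4) - H(P)

H(P) = -Σ P(x) log₂(P(x)):
  -P(1)·log₂(P(1)) = -(0.5209)·log₂(0.5209) = 0.49013
  -P(2)·log₂(P(2)) = -(0.1717)·log₂(0.1717) = 0.43647
  -P(3)·log₂(P(3)) = -(0.2023)·log₂(0.2023) = 0.46639
  -P(4)·log₂(P(4)) = -(0.1051)·log₂(0.1051) = 0.34159
H(P) = 0.49013 + 0.43647 + 0.46639 + 0.34159 = 1.73458 bits

log₂(4) = 2.00000 bits

D_KL(P||U) = 2.00000 - 1.73458 = 0.26542 ≈ 0.2654 bits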